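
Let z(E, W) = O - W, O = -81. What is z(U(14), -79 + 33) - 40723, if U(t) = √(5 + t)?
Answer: -40758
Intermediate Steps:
z(E, W) = -81 - W
z(U(14), -79 + 33) - 40723 = (-81 - (-79 + 33)) - 40723 = (-81 - 1*(-46)) - 40723 = (-81 + 46) - 40723 = -35 - 40723 = -40758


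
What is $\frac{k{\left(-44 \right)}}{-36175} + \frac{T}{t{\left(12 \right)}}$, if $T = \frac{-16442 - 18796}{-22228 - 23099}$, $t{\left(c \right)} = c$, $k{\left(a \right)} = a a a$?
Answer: $\frac{7934726111}{3279408450} \approx 2.4196$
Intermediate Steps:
$k{\left(a \right)} = a^{3}$ ($k{\left(a \right)} = a^{2} a = a^{3}$)
$T = \frac{11746}{15109}$ ($T = - \frac{35238}{-45327} = \left(-35238\right) \left(- \frac{1}{45327}\right) = \frac{11746}{15109} \approx 0.77742$)
$\frac{k{\left(-44 \right)}}{-36175} + \frac{T}{t{\left(12 \right)}} = \frac{\left(-44\right)^{3}}{-36175} + \frac{11746}{15109 \cdot 12} = \left(-85184\right) \left(- \frac{1}{36175}\right) + \frac{11746}{15109} \cdot \frac{1}{12} = \frac{85184}{36175} + \frac{5873}{90654} = \frac{7934726111}{3279408450}$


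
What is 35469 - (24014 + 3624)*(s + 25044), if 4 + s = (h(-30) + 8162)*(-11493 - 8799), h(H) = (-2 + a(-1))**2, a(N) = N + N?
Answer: 4585778140637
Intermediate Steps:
a(N) = 2*N
h(H) = 16 (h(H) = (-2 + 2*(-1))**2 = (-2 - 2)**2 = (-4)**2 = 16)
s = -165947980 (s = -4 + (16 + 8162)*(-11493 - 8799) = -4 + 8178*(-20292) = -4 - 165947976 = -165947980)
35469 - (24014 + 3624)*(s + 25044) = 35469 - (24014 + 3624)*(-165947980 + 25044) = 35469 - 27638*(-165922936) = 35469 - 1*(-4585778105168) = 35469 + 4585778105168 = 4585778140637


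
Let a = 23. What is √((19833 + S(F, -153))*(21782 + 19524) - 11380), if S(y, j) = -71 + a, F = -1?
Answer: √817227830 ≈ 28587.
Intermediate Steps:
S(y, j) = -48 (S(y, j) = -71 + 23 = -48)
√((19833 + S(F, -153))*(21782 + 19524) - 11380) = √((19833 - 48)*(21782 + 19524) - 11380) = √(19785*41306 - 11380) = √(817239210 - 11380) = √817227830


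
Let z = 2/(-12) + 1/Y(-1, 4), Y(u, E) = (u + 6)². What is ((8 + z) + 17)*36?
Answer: 22386/25 ≈ 895.44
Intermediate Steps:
Y(u, E) = (6 + u)²
z = -19/150 (z = 2/(-12) + 1/(6 - 1)² = 2*(-1/12) + 1/5² = -⅙ + 1/25 = -19/150 ≈ -0.12667)
((8 + z) + 17)*36 = ((8 - 19/150) + 17)*36 = (1181/150 + 17)*36 = (3731/150)*36 = 22386/25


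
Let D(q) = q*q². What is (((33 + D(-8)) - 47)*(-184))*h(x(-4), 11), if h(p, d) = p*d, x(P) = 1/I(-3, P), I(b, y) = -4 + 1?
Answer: -1064624/3 ≈ -3.5487e+5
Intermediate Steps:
I(b, y) = -3
D(q) = q³
x(P) = -⅓ (x(P) = 1/(-3) = -⅓)
h(p, d) = d*p
(((33 + D(-8)) - 47)*(-184))*h(x(-4), 11) = (((33 + (-8)³) - 47)*(-184))*(11*(-⅓)) = (((33 - 512) - 47)*(-184))*(-11/3) = ((-479 - 47)*(-184))*(-11/3) = -526*(-184)*(-11/3) = 96784*(-11/3) = -1064624/3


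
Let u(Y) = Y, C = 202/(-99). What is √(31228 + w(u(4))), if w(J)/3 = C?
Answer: √34000626/33 ≈ 176.70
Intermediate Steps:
C = -202/99 (C = 202*(-1/99) = -202/99 ≈ -2.0404)
w(J) = -202/33 (w(J) = 3*(-202/99) = -202/33)
√(31228 + w(u(4))) = √(31228 - 202/33) = √(1030322/33) = √34000626/33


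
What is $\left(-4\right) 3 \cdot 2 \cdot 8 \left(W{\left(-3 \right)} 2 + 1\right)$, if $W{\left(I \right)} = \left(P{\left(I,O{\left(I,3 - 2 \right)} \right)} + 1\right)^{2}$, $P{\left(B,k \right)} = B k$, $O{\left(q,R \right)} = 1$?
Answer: $-1728$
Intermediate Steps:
$W{\left(I \right)} = \left(1 + I\right)^{2}$ ($W{\left(I \right)} = \left(I 1 + 1\right)^{2} = \left(I + 1\right)^{2} = \left(1 + I\right)^{2}$)
$\left(-4\right) 3 \cdot 2 \cdot 8 \left(W{\left(-3 \right)} 2 + 1\right) = \left(-4\right) 3 \cdot 2 \cdot 8 \left(\left(1 - 3\right)^{2} \cdot 2 + 1\right) = \left(-12\right) 2 \cdot 8 \left(\left(-2\right)^{2} \cdot 2 + 1\right) = \left(-24\right) 8 \left(4 \cdot 2 + 1\right) = - 192 \left(8 + 1\right) = \left(-192\right) 9 = -1728$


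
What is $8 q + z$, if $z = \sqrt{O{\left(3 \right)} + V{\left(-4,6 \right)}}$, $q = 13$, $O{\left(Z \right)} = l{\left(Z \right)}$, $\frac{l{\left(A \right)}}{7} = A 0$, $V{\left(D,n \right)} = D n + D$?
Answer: $104 + 2 i \sqrt{7} \approx 104.0 + 5.2915 i$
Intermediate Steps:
$V{\left(D,n \right)} = D + D n$
$l{\left(A \right)} = 0$ ($l{\left(A \right)} = 7 A 0 = 7 \cdot 0 = 0$)
$O{\left(Z \right)} = 0$
$z = 2 i \sqrt{7}$ ($z = \sqrt{0 - 4 \left(1 + 6\right)} = \sqrt{0 - 28} = \sqrt{-28} = 2 i \sqrt{7} \approx 5.2915 i$)
$8 q + z = 8 \cdot 13 + 2 i \sqrt{7} = 104 + 2 i \sqrt{7}$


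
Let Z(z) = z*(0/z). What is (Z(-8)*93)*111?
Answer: 0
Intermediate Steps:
Z(z) = 0 (Z(z) = z*0 = 0)
(Z(-8)*93)*111 = (0*93)*111 = 0*111 = 0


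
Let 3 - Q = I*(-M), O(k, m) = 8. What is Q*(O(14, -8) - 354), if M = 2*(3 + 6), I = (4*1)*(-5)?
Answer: 123522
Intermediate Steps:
I = -20 (I = 4*(-5) = -20)
M = 18 (M = 2*9 = 18)
Q = -357 (Q = 3 - (-20)*(-1*18) = 3 - (-20)*(-18) = 3 - 1*360 = 3 - 360 = -357)
Q*(O(14, -8) - 354) = -357*(8 - 354) = -357*(-346) = 123522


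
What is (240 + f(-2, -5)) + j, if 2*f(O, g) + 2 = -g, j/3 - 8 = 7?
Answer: 573/2 ≈ 286.50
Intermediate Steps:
j = 45 (j = 24 + 3*7 = 24 + 21 = 45)
f(O, g) = -1 - g/2 (f(O, g) = -1 + (-g)/2 = -1 - g/2)
(240 + f(-2, -5)) + j = (240 + (-1 - ½*(-5))) + 45 = (240 + (-1 + 5/2)) + 45 = (240 + 3/2) + 45 = 483/2 + 45 = 573/2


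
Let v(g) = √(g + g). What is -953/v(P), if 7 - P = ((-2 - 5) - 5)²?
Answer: 953*I*√274/274 ≈ 57.573*I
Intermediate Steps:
P = -137 (P = 7 - ((-2 - 5) - 5)² = 7 - (-7 - 5)² = 7 - 1*(-12)² = 7 - 1*144 = 7 - 144 = -137)
v(g) = √2*√g (v(g) = √(2*g) = √2*√g)
-953/v(P) = -953*(-I*√274/274) = -(-953)*I*√274/274 = 953*I*√274/274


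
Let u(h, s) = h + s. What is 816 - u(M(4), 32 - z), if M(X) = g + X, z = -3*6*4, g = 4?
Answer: 704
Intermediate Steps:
z = -72 (z = -18*4 = -72)
M(X) = 4 + X
816 - u(M(4), 32 - z) = 816 - ((4 + 4) + (32 - 1*(-72))) = 816 - (8 + (32 + 72)) = 816 - (8 + 104) = 816 - 1*112 = 816 - 112 = 704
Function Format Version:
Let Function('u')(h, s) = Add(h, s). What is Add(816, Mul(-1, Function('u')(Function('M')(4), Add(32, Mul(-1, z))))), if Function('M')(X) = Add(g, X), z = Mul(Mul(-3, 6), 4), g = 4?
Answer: 704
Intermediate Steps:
z = -72 (z = Mul(-18, 4) = -72)
Function('M')(X) = Add(4, X)
Add(816, Mul(-1, Function('u')(Function('M')(4), Add(32, Mul(-1, z))))) = Add(816, Mul(-1, Add(Add(4, 4), Add(32, Mul(-1, -72))))) = Add(816, Mul(-1, Add(8, Add(32, 72)))) = Add(816, Mul(-1, Add(8, 104))) = Add(816, Mul(-1, 112)) = Add(816, -112) = 704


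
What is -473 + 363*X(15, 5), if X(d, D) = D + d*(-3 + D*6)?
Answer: 148357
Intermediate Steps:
X(d, D) = D + d*(-3 + 6*D)
-473 + 363*X(15, 5) = -473 + 363*(5 - 3*15 + 6*5*15) = -473 + 363*(5 - 45 + 450) = -473 + 363*410 = -473 + 148830 = 148357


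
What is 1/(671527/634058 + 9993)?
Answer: 634058/6336813121 ≈ 0.00010006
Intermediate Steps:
1/(671527/634058 + 9993) = 1/(6336813121/634058) = 634058/6336813121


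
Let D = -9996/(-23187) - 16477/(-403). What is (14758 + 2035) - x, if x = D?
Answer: 52177924562/3114787 ≈ 16752.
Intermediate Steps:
D = 128693529/3114787 (D = -9996*(-1/23187) - 16477*(-1/403) = 3332/7729 + 16477/403 = 128693529/3114787 ≈ 41.317)
x = 128693529/3114787 ≈ 41.317
(14758 + 2035) - x = (14758 + 2035) - 1*128693529/3114787 = 16793 - 128693529/3114787 = 52177924562/3114787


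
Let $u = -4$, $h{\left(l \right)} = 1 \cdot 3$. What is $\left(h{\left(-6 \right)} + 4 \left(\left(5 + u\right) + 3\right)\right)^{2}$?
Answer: $361$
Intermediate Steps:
$h{\left(l \right)} = 3$
$\left(h{\left(-6 \right)} + 4 \left(\left(5 + u\right) + 3\right)\right)^{2} = \left(3 + 4 \left(\left(5 - 4\right) + 3\right)\right)^{2} = \left(3 + 4 \left(1 + 3\right)\right)^{2} = \left(3 + 4 \cdot 4\right)^{2} = \left(3 + 16\right)^{2} = 19^{2} = 361$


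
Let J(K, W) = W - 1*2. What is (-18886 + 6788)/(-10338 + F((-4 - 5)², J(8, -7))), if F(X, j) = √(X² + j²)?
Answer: 20844854/17811267 + 6049*√82/5937089 ≈ 1.1795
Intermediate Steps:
J(K, W) = -2 + W (J(K, W) = W - 2 = -2 + W)
(-18886 + 6788)/(-10338 + F((-4 - 5)², J(8, -7))) = (-18886 + 6788)/(-10338 + √(((-4 - 5)²)² + (-2 - 7)²)) = -12098/(-10338 + √(((-9)²)² + (-9)²)) = -12098/(-10338 + √(81² + 81)) = -12098/(-10338 + √(6561 + 81)) = -12098/(-10338 + √6642) = -12098/(-10338 + 9*√82)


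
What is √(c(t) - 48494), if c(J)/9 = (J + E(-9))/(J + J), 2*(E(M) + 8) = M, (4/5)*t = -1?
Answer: I*√193778/2 ≈ 220.1*I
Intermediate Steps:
t = -5/4 (t = (5/4)*(-1) = -5/4 ≈ -1.2500)
E(M) = -8 + M/2
c(J) = 9*(-25/2 + J)/(2*J) (c(J) = 9*((J + (-8 + (½)*(-9)))/(J + J)) = 9*((J + (-8 - 9/2))/((2*J))) = 9*((J - 25/2)*(1/(2*J))) = 9*((-25/2 + J)*(1/(2*J))) = 9*((-25/2 + J)/(2*J)) = 9*(-25/2 + J)/(2*J))
√(c(t) - 48494) = √(9*(-25 + 2*(-5/4))/(4*(-5/4)) - 48494) = √((9/4)*(-⅘)*(-25 - 5/2) - 48494) = √((9/4)*(-⅘)*(-55/2) - 48494) = √(99/2 - 48494) = √(-96889/2) = I*√193778/2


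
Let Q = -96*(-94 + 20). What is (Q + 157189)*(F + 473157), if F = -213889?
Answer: 42595917524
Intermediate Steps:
Q = 7104 (Q = -96*(-74) = 7104)
(Q + 157189)*(F + 473157) = (7104 + 157189)*(-213889 + 473157) = 164293*259268 = 42595917524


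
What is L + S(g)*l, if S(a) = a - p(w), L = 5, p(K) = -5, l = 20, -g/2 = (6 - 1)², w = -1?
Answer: -895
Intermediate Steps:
g = -50 (g = -2*(6 - 1)² = -2*5² = -2*25 = -50)
S(a) = 5 + a (S(a) = a - 1*(-5) = a + 5 = 5 + a)
L + S(g)*l = 5 + (5 - 50)*20 = 5 - 45*20 = 5 - 900 = -895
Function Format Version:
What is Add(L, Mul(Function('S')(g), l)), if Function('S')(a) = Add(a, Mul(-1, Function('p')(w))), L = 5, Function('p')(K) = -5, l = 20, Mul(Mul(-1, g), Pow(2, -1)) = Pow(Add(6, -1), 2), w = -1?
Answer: -895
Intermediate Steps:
g = -50 (g = Mul(-2, Pow(Add(6, -1), 2)) = Mul(-2, Pow(5, 2)) = Mul(-2, 25) = -50)
Function('S')(a) = Add(5, a) (Function('S')(a) = Add(a, Mul(-1, -5)) = Add(a, 5) = Add(5, a))
Add(L, Mul(Function('S')(g), l)) = Add(5, Mul(Add(5, -50), 20)) = Add(5, Mul(-45, 20)) = Add(5, -900) = -895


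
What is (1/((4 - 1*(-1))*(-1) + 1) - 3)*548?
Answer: -1781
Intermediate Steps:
(1/((4 - 1*(-1))*(-1) + 1) - 3)*548 = (1/((4 + 1)*(-1) + 1) - 3)*548 = (1/(5*(-1) + 1) - 3)*548 = (1/(-5 + 1) - 3)*548 = (1/(-4) - 3)*548 = (-1/4 - 3)*548 = -13/4*548 = -1781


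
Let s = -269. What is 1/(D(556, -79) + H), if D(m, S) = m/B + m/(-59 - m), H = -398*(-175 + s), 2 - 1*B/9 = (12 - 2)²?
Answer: 90405/15975509638 ≈ 5.6590e-6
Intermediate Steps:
B = -882 (B = 18 - 9*(12 - 2)² = 18 - 9*10² = 18 - 9*100 = 18 - 900 = -882)
H = 176712 (H = -398*(-175 - 269) = -398*(-444) = 176712)
D(m, S) = -m/882 + m/(-59 - m) (D(m, S) = m/(-882) + m/(-59 - m) = m*(-1/882) + m/(-59 - m) = -m/882 + m/(-59 - m))
1/(D(556, -79) + H) = 1/(-1*556*(941 + 556)/(52038 + 882*556) + 176712) = 1/(-1*556*1497/(52038 + 490392) + 176712) = 1/(-1*556*1497/542430 + 176712) = 1/(-1*556*1/542430*1497 + 176712) = 1/(-138722/90405 + 176712) = 1/(15975509638/90405) = 90405/15975509638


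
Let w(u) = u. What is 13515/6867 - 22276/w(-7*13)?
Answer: 7342817/29757 ≈ 246.76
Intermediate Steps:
13515/6867 - 22276/w(-7*13) = 13515/6867 - 22276/((-7*13)) = 13515*(1/6867) - 22276/(-91) = 4505/2289 - 22276*(-1/91) = 4505/2289 + 22276/91 = 7342817/29757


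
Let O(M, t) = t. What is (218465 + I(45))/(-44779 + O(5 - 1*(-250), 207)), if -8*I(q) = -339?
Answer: -1748059/356576 ≈ -4.9023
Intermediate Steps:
I(q) = 339/8 (I(q) = -⅛*(-339) = 339/8)
(218465 + I(45))/(-44779 + O(5 - 1*(-250), 207)) = (218465 + 339/8)/(-44779 + 207) = (1748059/8)/(-44572) = (1748059/8)*(-1/44572) = -1748059/356576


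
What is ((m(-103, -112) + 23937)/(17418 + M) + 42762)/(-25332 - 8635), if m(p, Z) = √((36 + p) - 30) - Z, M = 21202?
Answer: -1651492489/1311805540 - I*√97/1311805540 ≈ -1.2589 - 7.5079e-9*I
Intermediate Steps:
m(p, Z) = √(6 + p) - Z
((m(-103, -112) + 23937)/(17418 + M) + 42762)/(-25332 - 8635) = (((√(6 - 103) - 1*(-112)) + 23937)/(17418 + 21202) + 42762)/(-25332 - 8635) = (((√(-97) + 112) + 23937)/38620 + 42762)/(-33967) = (((I*√97 + 112) + 23937)*(1/38620) + 42762)*(-1/33967) = (((112 + I*√97) + 23937)*(1/38620) + 42762)*(-1/33967) = ((24049 + I*√97)*(1/38620) + 42762)*(-1/33967) = ((24049/38620 + I*√97/38620) + 42762)*(-1/33967) = (1651492489/38620 + I*√97/38620)*(-1/33967) = -1651492489/1311805540 - I*√97/1311805540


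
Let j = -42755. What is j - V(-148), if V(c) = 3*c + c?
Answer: -42163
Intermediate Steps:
V(c) = 4*c
j - V(-148) = -42755 - 4*(-148) = -42755 - 1*(-592) = -42755 + 592 = -42163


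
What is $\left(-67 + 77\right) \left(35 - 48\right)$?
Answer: $-130$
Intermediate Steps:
$\left(-67 + 77\right) \left(35 - 48\right) = 10 \left(-13\right) = -130$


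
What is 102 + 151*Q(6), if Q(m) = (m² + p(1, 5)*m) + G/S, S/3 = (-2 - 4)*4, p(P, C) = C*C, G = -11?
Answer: 2031197/72 ≈ 28211.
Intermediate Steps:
p(P, C) = C²
S = -72 (S = 3*((-2 - 4)*4) = 3*(-6*4) = 3*(-24) = -72)
Q(m) = 11/72 + m² + 25*m (Q(m) = (m² + 5²*m) - 11/(-72) = (m² + 25*m) - 11*(-1/72) = (m² + 25*m) + 11/72 = 11/72 + m² + 25*m)
102 + 151*Q(6) = 102 + 151*(11/72 + 6*(25 + 6)) = 102 + 151*(11/72 + 6*31) = 102 + 151*(11/72 + 186) = 102 + 151*(13403/72) = 102 + 2023853/72 = 2031197/72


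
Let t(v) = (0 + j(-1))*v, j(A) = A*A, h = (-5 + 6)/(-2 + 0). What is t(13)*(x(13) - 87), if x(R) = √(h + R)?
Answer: -1131 + 65*√2/2 ≈ -1085.0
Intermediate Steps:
h = -½ (h = 1/(-2) = 1*(-½) = -½ ≈ -0.50000)
x(R) = √(-½ + R)
j(A) = A²
t(v) = v (t(v) = (0 + (-1)²)*v = (0 + 1)*v = 1*v = v)
t(13)*(x(13) - 87) = 13*(√(-2 + 4*13)/2 - 87) = 13*(√(-2 + 52)/2 - 87) = 13*(√50/2 - 87) = 13*((5*√2)/2 - 87) = 13*(5*√2/2 - 87) = 13*(-87 + 5*√2/2) = -1131 + 65*√2/2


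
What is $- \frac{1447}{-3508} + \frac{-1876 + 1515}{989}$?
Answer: $\frac{164695}{3469412} \approx 0.047471$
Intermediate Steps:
$- \frac{1447}{-3508} + \frac{-1876 + 1515}{989} = \left(-1447\right) \left(- \frac{1}{3508}\right) - \frac{361}{989} = \frac{1447}{3508} - \frac{361}{989} = \frac{164695}{3469412}$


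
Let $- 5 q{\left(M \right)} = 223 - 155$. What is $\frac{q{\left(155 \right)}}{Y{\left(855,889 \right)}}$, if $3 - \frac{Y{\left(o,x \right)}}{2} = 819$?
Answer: $\frac{1}{120} \approx 0.0083333$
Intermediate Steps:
$Y{\left(o,x \right)} = -1632$ ($Y{\left(o,x \right)} = 6 - 1638 = -1632$)
$q{\left(M \right)} = - \frac{68}{5}$ ($q{\left(M \right)} = - \frac{223 - 155}{5} = \left(- \frac{1}{5}\right) 68 = - \frac{68}{5}$)
$\frac{q{\left(155 \right)}}{Y{\left(855,889 \right)}} = - \frac{68}{5 \left(-1632\right)} = \left(- \frac{68}{5}\right) \left(- \frac{1}{1632}\right) = \frac{1}{120}$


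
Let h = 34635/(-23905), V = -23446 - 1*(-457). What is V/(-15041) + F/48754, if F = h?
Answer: 5358467891379/3505949917834 ≈ 1.5284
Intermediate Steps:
V = -22989 (V = -23446 + 457 = -22989)
h = -6927/4781 (h = 34635*(-1/23905) = -6927/4781 ≈ -1.4489)
F = -6927/4781 ≈ -1.4489
V/(-15041) + F/48754 = -22989/(-15041) - 6927/4781/48754 = -22989*(-1/15041) - 6927/4781*1/48754 = 22989/15041 - 6927/233092874 = 5358467891379/3505949917834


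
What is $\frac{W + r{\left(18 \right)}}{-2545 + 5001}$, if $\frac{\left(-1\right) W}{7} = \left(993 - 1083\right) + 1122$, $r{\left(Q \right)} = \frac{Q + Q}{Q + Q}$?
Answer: $- \frac{7223}{2456} \approx -2.941$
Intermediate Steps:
$r{\left(Q \right)} = 1$ ($r{\left(Q \right)} = \frac{2 Q}{2 Q} = 2 Q \frac{1}{2 Q} = 1$)
$W = -7224$ ($W = - 7 \left(\left(993 - 1083\right) + 1122\right) = - 7 \left(-90 + 1122\right) = \left(-7\right) 1032 = -7224$)
$\frac{W + r{\left(18 \right)}}{-2545 + 5001} = \frac{-7224 + 1}{-2545 + 5001} = - \frac{7223}{2456}$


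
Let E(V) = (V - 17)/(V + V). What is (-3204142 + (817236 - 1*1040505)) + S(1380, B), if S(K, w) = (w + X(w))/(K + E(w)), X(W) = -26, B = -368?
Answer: -3482472647699/1016065 ≈ -3.4274e+6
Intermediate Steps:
E(V) = (-17 + V)/(2*V) (E(V) = (-17 + V)/((2*V)) = (-17 + V)*(1/(2*V)) = (-17 + V)/(2*V))
S(K, w) = (-26 + w)/(K + (-17 + w)/(2*w)) (S(K, w) = (w - 26)/(K + (-17 + w)/(2*w)) = (-26 + w)/(K + (-17 + w)/(2*w)))
(-3204142 + (817236 - 1*1040505)) + S(1380, B) = (-3204142 + (817236 - 1*1040505)) + 2*(-368)*(-26 - 368)/(-17 - 368 + 2*1380*(-368)) = (-3204142 + (817236 - 1040505)) + 2*(-368)*(-394)/(-17 - 368 - 1015680) = (-3204142 - 223269) + 2*(-368)*(-394)/(-1016065) = -3427411 + 2*(-368)*(-1/1016065)*(-394) = -3427411 - 289984/1016065 = -3482472647699/1016065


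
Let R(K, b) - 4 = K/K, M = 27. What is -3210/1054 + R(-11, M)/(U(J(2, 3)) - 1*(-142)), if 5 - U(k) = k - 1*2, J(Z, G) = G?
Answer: -231695/76942 ≈ -3.0113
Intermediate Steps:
U(k) = 7 - k (U(k) = 5 - (k - 1*2) = 5 - (k - 2) = 5 - (-2 + k) = 5 + (2 - k) = 7 - k)
R(K, b) = 5 (R(K, b) = 4 + K/K = 4 + 1 = 5)
-3210/1054 + R(-11, M)/(U(J(2, 3)) - 1*(-142)) = -3210/1054 + 5/((7 - 1*3) - 1*(-142)) = -3210*1/1054 + 5/((7 - 3) + 142) = -1605/527 + 5/(4 + 142) = -1605/527 + 5/146 = -231695/76942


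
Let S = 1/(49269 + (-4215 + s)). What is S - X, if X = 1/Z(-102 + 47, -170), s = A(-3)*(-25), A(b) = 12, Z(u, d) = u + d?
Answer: 14993/3356550 ≈ 0.0044668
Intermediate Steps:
Z(u, d) = d + u
s = -300 (s = 12*(-25) = -300)
S = 1/44754 (S = 1/(49269 + (-4215 - 300)) = 1/(49269 - 4515) = 1/44754 ≈ 2.2344e-5)
X = -1/225 (X = 1/(-170 + (-102 + 47)) = 1/(-170 - 55) = 1/(-225) = -1/225 ≈ -0.0044444)
S - X = 1/44754 - 1*(-1/225) = 1/44754 + 1/225 = 14993/3356550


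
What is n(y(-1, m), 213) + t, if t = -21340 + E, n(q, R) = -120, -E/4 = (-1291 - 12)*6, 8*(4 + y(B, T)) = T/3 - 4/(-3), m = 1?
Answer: 9812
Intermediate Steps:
y(B, T) = -23/6 + T/24 (y(B, T) = -4 + (T/3 - 4/(-3))/8 = -4 + (T*(1/3) - 4*(-1/3))/8 = -4 + (T/3 + 4/3)/8 = -4 + (4/3 + T/3)/8 = -4 + (1/6 + T/24) = -23/6 + T/24)
E = 31272 (E = -4*(-1291 - 12)*6 = -(-5212)*6 = -4*(-7818) = 31272)
t = 9932 (t = -21340 + 31272 = 9932)
n(y(-1, m), 213) + t = -120 + 9932 = 9812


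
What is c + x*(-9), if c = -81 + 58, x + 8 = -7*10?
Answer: 679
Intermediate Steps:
x = -78 (x = -8 - 7*10 = -8 - 70 = -78)
c = -23
c + x*(-9) = -23 - 78*(-9) = -23 + 702 = 679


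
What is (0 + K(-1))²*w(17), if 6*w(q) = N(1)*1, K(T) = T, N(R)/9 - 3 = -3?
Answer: 0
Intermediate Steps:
N(R) = 0 (N(R) = 27 + 9*(-3) = 27 - 27 = 0)
w(q) = 0 (w(q) = (0*1)/6 = (⅙)*0 = 0)
(0 + K(-1))²*w(17) = (0 - 1)²*0 = (-1)²*0 = 1*0 = 0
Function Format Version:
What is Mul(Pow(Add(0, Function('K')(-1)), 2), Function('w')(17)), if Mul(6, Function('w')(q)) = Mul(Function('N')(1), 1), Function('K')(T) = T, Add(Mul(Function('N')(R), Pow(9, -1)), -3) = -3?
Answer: 0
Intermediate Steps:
Function('N')(R) = 0 (Function('N')(R) = Add(27, Mul(9, -3)) = Add(27, -27) = 0)
Function('w')(q) = 0 (Function('w')(q) = Mul(Rational(1, 6), Mul(0, 1)) = Mul(Rational(1, 6), 0) = 0)
Mul(Pow(Add(0, Function('K')(-1)), 2), Function('w')(17)) = Mul(Pow(Add(0, -1), 2), 0) = Mul(Pow(-1, 2), 0) = Mul(1, 0) = 0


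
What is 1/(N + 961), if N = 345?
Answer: 1/1306 ≈ 0.00076570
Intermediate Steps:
1/(N + 961) = 1/(345 + 961) = 1/1306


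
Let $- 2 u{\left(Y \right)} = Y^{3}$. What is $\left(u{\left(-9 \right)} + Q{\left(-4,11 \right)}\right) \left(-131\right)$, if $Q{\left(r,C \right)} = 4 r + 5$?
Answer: $- \frac{92617}{2} \approx -46309.0$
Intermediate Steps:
$Q{\left(r,C \right)} = 5 + 4 r$
$u{\left(Y \right)} = - \frac{Y^{3}}{2}$
$\left(u{\left(-9 \right)} + Q{\left(-4,11 \right)}\right) \left(-131\right) = \left(- \frac{\left(-9\right)^{3}}{2} + \left(5 + 4 \left(-4\right)\right)\right) \left(-131\right) = \left(\left(- \frac{1}{2}\right) \left(-729\right) + \left(5 - 16\right)\right) \left(-131\right) = \left(\frac{729}{2} - 11\right) \left(-131\right) = \frac{707}{2} \left(-131\right) = - \frac{92617}{2}$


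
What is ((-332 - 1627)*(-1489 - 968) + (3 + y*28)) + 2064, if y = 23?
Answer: 4815974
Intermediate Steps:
((-332 - 1627)*(-1489 - 968) + (3 + y*28)) + 2064 = ((-332 - 1627)*(-1489 - 968) + (3 + 23*28)) + 2064 = (-1959*(-2457) + (3 + 644)) + 2064 = (4813263 + 647) + 2064 = 4813910 + 2064 = 4815974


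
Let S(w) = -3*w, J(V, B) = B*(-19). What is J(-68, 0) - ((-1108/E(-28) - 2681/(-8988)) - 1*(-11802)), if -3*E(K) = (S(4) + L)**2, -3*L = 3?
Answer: -2565319535/216996 ≈ -11822.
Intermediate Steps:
L = -1 (L = -1/3*3 = -1)
J(V, B) = -19*B
E(K) = -169/3 (E(K) = -(-3*4 - 1)**2/3 = -(-12 - 1)**2/3 = -1/3*(-13)**2 = -1/3*169 = -169/3)
J(-68, 0) - ((-1108/E(-28) - 2681/(-8988)) - 1*(-11802)) = -19*0 - ((-1108/(-169/3) - 2681/(-8988)) - 1*(-11802)) = 0 - ((-1108*(-3/169) - 2681*(-1/8988)) + 11802) = 0 - ((3324/169 + 383/1284) + 11802) = 0 - (4332743/216996 + 11802) = 0 - 1*2565319535/216996 = 0 - 2565319535/216996 = -2565319535/216996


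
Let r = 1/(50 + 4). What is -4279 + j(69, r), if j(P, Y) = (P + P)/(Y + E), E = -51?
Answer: -11787539/2753 ≈ -4281.7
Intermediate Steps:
r = 1/54 ≈ 0.018519
j(P, Y) = 2*P/(-51 + Y) (j(P, Y) = (P + P)/(Y - 51) = (2*P)/(-51 + Y) = 2*P/(-51 + Y))
-4279 + j(69, r) = -4279 + 2*69/(-51 + 1/54) = -4279 + 2*69/(-2753/54) = -4279 + 2*69*(-54/2753) = -4279 - 7452/2753 = -11787539/2753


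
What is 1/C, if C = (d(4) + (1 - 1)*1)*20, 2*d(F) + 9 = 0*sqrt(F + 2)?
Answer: -1/90 ≈ -0.011111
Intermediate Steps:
d(F) = -9/2 (d(F) = -9/2 + (0*sqrt(F + 2))/2 = -9/2 + (0*sqrt(2 + F))/2 = -9/2 + (1/2)*0 = -9/2 + 0 = -9/2)
C = -90 (C = (-9/2 + (1 - 1)*1)*20 = (-9/2 + 0*1)*20 = (-9/2 + 0)*20 = -9/2*20 = -90)
1/C = 1/(-90) = -1/90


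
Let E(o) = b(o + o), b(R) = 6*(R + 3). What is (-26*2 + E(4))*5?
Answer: 70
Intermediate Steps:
b(R) = 18 + 6*R (b(R) = 6*(3 + R) = 18 + 6*R)
E(o) = 18 + 12*o (E(o) = 18 + 6*(o + o) = 18 + 6*(2*o) = 18 + 12*o)
(-26*2 + E(4))*5 = (-26*2 + (18 + 12*4))*5 = (-52 + (18 + 48))*5 = (-52 + 66)*5 = 14*5 = 70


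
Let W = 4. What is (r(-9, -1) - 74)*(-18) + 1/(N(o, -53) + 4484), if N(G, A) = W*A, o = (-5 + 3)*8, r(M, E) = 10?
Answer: 4921345/4272 ≈ 1152.0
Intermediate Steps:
o = -16 (o = -2*8 = -16)
N(G, A) = 4*A
(r(-9, -1) - 74)*(-18) + 1/(N(o, -53) + 4484) = (10 - 74)*(-18) + 1/(4*(-53) + 4484) = -64*(-18) + 1/(-212 + 4484) = 1152 + 1/4272 = 4921345/4272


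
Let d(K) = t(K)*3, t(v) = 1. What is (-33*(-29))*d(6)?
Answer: 2871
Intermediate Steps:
d(K) = 3 (d(K) = 1*3 = 3)
(-33*(-29))*d(6) = -33*(-29)*3 = 957*3 = 2871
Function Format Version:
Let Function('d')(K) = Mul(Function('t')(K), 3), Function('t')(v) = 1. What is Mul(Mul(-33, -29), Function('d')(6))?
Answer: 2871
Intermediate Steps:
Function('d')(K) = 3 (Function('d')(K) = Mul(1, 3) = 3)
Mul(Mul(-33, -29), Function('d')(6)) = Mul(Mul(-33, -29), 3) = Mul(957, 3) = 2871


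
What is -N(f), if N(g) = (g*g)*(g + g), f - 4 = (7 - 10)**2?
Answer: -4394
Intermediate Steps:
f = 13 (f = 4 + (7 - 10)**2 = 4 + (-3)**2 = 4 + 9 = 13)
N(g) = 2*g**3 (N(g) = g**2*(2*g) = 2*g**3)
-N(f) = -2*13**3 = -2*2197 = -1*4394 = -4394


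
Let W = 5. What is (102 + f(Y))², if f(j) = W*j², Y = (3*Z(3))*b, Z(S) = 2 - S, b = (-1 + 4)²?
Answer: 14040009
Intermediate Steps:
b = 9 (b = 3² = 9)
Y = -27 (Y = (3*(2 - 1*3))*9 = (3*(2 - 3))*9 = (3*(-1))*9 = -3*9 = -27)
f(j) = 5*j²
(102 + f(Y))² = (102 + 5*(-27)²)² = (102 + 5*729)² = (102 + 3645)² = 3747² = 14040009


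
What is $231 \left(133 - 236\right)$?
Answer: $-23793$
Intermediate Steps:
$231 \left(133 - 236\right) = 231 \left(-103\right) = -23793$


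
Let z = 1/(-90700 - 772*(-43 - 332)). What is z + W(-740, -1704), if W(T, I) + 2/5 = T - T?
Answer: -79519/198800 ≈ -0.39999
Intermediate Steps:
W(T, I) = -⅖ (W(T, I) = -⅖ + (T - T) = -⅖ + 0 = -⅖)
z = 1/198800 (z = 1/(-90700 - 772*(-375)) = 1/(-90700 + 289500) = 1/198800 ≈ 5.0302e-6)
z + W(-740, -1704) = 1/198800 - ⅖ = -79519/198800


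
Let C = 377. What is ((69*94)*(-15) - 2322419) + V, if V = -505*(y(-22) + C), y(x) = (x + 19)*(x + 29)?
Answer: -2599489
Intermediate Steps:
y(x) = (19 + x)*(29 + x)
V = -179780 (V = -505*((551 + (-22)**2 + 48*(-22)) + 377) = -505*((551 + 484 - 1056) + 377) = -505*(-21 + 377) = -505*356 = -179780)
((69*94)*(-15) - 2322419) + V = ((69*94)*(-15) - 2322419) - 179780 = (6486*(-15) - 2322419) - 179780 = (-97290 - 2322419) - 179780 = -2419709 - 179780 = -2599489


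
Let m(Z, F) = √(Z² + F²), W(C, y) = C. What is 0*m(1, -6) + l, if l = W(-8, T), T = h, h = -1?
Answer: -8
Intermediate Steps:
T = -1
m(Z, F) = √(F² + Z²)
l = -8
0*m(1, -6) + l = 0*√((-6)² + 1²) - 8 = 0*√(36 + 1) - 8 = 0*√37 - 8 = 0 - 8 = -8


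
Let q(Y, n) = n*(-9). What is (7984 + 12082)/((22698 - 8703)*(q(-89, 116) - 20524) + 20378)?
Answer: -10033/150911891 ≈ -6.6482e-5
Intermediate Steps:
q(Y, n) = -9*n
(7984 + 12082)/((22698 - 8703)*(q(-89, 116) - 20524) + 20378) = (7984 + 12082)/((22698 - 8703)*(-9*116 - 20524) + 20378) = 20066/(13995*(-1044 - 20524) + 20378) = 20066/(13995*(-21568) + 20378) = 20066/(-301844160 + 20378) = 20066/(-301823782) = 20066*(-1/301823782) = -10033/150911891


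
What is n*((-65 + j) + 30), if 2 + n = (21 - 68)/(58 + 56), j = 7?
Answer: 3850/57 ≈ 67.544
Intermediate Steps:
n = -275/114 (n = -2 + (21 - 68)/(58 + 56) = -2 - 47/114 = -275/114 ≈ -2.4123)
n*((-65 + j) + 30) = -275*((-65 + 7) + 30)/114 = -275*(-58 + 30)/114 = -275/114*(-28) = 3850/57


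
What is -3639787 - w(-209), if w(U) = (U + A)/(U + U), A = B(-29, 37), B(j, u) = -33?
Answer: -69155964/19 ≈ -3.6398e+6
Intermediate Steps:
A = -33
w(U) = (-33 + U)/(2*U) (w(U) = (U - 33)/(U + U) = (-33 + U)/((2*U)) = (-33 + U)*(1/(2*U)) = (-33 + U)/(2*U))
-3639787 - w(-209) = -3639787 - (-33 - 209)/(2*(-209)) = -3639787 - (-1)*(-242)/(2*209) = -3639787 - 1*11/19 = -3639787 - 11/19 = -69155964/19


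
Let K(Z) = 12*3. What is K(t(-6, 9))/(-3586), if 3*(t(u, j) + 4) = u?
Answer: -18/1793 ≈ -0.010039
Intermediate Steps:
t(u, j) = -4 + u/3
K(Z) = 36
K(t(-6, 9))/(-3586) = 36/(-3586) = 36*(-1/3586) = -18/1793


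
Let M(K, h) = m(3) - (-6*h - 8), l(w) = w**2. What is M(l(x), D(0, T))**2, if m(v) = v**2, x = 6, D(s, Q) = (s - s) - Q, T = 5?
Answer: 169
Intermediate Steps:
D(s, Q) = -Q (D(s, Q) = 0 - Q = -Q)
M(K, h) = 17 + 6*h (M(K, h) = 3**2 - (-6*h - 8) = 9 - (-8 - 6*h) = 9 + (8 + 6*h) = 17 + 6*h)
M(l(x), D(0, T))**2 = (17 + 6*(-1*5))**2 = (17 + 6*(-5))**2 = (17 - 30)**2 = (-13)**2 = 169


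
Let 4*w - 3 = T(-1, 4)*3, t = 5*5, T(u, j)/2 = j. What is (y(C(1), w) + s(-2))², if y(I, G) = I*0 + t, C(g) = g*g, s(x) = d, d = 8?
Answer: 1089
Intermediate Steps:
T(u, j) = 2*j
t = 25
w = 27/4 (w = ¾ + ((2*4)*3)/4 = ¾ + (8*3)/4 = ¾ + (¼)*24 = ¾ + 6 = 27/4 ≈ 6.7500)
s(x) = 8
C(g) = g²
y(I, G) = 25 (y(I, G) = I*0 + 25 = 0 + 25 = 25)
(y(C(1), w) + s(-2))² = (25 + 8)² = 33² = 1089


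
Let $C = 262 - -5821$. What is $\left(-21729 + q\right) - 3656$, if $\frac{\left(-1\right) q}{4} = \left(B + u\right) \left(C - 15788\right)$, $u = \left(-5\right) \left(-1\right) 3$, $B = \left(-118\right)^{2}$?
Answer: $541086595$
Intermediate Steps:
$B = 13924$
$C = 6083$ ($C = 262 + 5821 = 6083$)
$u = 15$ ($u = 5 \cdot 3 = 15$)
$q = 541111980$ ($q = - 4 \left(13924 + 15\right) \left(6083 - 15788\right) = - 4 \cdot 13939 \left(-9705\right) = \left(-4\right) \left(-135277995\right) = 541111980$)
$\left(-21729 + q\right) - 3656 = \left(-21729 + 541111980\right) - 3656 = 541090251 - 3656 = 541086595$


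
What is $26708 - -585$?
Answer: $27293$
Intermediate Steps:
$26708 - -585 = 26708 + \left(-1989 + 2574\right) = 26708 + 585 = 27293$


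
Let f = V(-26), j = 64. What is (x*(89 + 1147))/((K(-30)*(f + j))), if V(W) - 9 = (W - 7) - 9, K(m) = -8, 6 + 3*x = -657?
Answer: 68289/62 ≈ 1101.4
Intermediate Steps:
x = -221 (x = -2 + (⅓)*(-657) = -2 - 219 = -221)
V(W) = -7 + W (V(W) = 9 + ((W - 7) - 9) = 9 + ((-7 + W) - 9) = 9 + (-16 + W) = -7 + W)
f = -33 (f = -7 - 26 = -33)
(x*(89 + 1147))/((K(-30)*(f + j))) = (-221*(89 + 1147))/((-8*(-33 + 64))) = (-221*1236)/((-8*31)) = -273156/(-248) = -273156*(-1/248) = 68289/62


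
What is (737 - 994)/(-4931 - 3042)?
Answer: 257/7973 ≈ 0.032234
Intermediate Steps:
(737 - 994)/(-4931 - 3042) = -257/(-7973) = -257*(-1/7973) = 257/7973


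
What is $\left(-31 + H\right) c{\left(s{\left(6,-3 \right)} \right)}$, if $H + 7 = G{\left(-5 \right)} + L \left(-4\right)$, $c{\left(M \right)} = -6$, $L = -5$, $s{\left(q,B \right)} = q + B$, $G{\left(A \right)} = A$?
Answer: $138$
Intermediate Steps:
$s{\left(q,B \right)} = B + q$
$H = 8$ ($H = -7 - -15 = -7 + \left(-5 + 20\right) = -7 + 15 = 8$)
$\left(-31 + H\right) c{\left(s{\left(6,-3 \right)} \right)} = \left(-31 + 8\right) \left(-6\right) = \left(-23\right) \left(-6\right) = 138$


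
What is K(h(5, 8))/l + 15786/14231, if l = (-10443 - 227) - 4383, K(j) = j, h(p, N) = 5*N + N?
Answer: 236943570/214219243 ≈ 1.1061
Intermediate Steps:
h(p, N) = 6*N
l = -15053 (l = -10670 - 4383 = -15053)
K(h(5, 8))/l + 15786/14231 = (6*8)/(-15053) + 15786/14231 = 48*(-1/15053) + 15786*(1/14231) = -48/15053 + 15786/14231 = 236943570/214219243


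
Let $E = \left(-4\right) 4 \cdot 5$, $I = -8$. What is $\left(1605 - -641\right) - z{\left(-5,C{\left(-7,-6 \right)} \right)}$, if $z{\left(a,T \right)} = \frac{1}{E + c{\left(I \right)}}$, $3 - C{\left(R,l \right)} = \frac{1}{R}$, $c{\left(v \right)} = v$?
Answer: $\frac{197649}{88} \approx 2246.0$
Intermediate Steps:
$C{\left(R,l \right)} = 3 - \frac{1}{R}$
$E = -80$ ($E = \left(-16\right) 5 = -80$)
$z{\left(a,T \right)} = - \frac{1}{88}$ ($z{\left(a,T \right)} = \frac{1}{-80 - 8} = \frac{1}{-88} = - \frac{1}{88}$)
$\left(1605 - -641\right) - z{\left(-5,C{\left(-7,-6 \right)} \right)} = \left(1605 - -641\right) - - \frac{1}{88} = \left(1605 + 641\right) + \frac{1}{88} = 2246 + \frac{1}{88} = \frac{197649}{88}$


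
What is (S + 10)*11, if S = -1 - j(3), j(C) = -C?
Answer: 132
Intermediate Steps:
S = 2 (S = -1 - (-1)*3 = -1 - 1*(-3) = -1 + 3 = 2)
(S + 10)*11 = (2 + 10)*11 = 12*11 = 132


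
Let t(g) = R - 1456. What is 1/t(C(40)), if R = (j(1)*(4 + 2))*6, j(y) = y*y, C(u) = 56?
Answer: -1/1420 ≈ -0.00070423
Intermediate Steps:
j(y) = y**2
R = 36 (R = (1**2*(4 + 2))*6 = (1*6)*6 = 6*6 = 36)
t(g) = -1420 (t(g) = 36 - 1456 = -1420)
1/t(C(40)) = 1/(-1420) = -1/1420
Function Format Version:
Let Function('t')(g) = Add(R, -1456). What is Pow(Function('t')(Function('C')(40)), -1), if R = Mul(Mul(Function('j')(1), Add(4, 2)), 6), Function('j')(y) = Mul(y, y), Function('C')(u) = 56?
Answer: Rational(-1, 1420) ≈ -0.00070423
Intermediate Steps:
Function('j')(y) = Pow(y, 2)
R = 36 (R = Mul(Mul(Pow(1, 2), Add(4, 2)), 6) = Mul(Mul(1, 6), 6) = Mul(6, 6) = 36)
Function('t')(g) = -1420 (Function('t')(g) = Add(36, -1456) = -1420)
Pow(Function('t')(Function('C')(40)), -1) = Pow(-1420, -1) = Rational(-1, 1420)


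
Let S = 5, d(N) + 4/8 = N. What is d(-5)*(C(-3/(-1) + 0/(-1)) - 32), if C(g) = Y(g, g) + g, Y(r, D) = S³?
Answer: -528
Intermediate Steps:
d(N) = -½ + N
Y(r, D) = 125 (Y(r, D) = 5³ = 125)
C(g) = 125 + g
d(-5)*(C(-3/(-1) + 0/(-1)) - 32) = (-½ - 5)*((125 + (-3/(-1) + 0/(-1))) - 32) = -11*((125 + (-3*(-1) + 0*(-1))) - 32)/2 = -11*((125 + (3 + 0)) - 32)/2 = -11*((125 + 3) - 32)/2 = -11*(128 - 32)/2 = -11/2*96 = -528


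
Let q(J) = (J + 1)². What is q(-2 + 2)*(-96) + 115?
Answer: 19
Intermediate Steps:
q(J) = (1 + J)²
q(-2 + 2)*(-96) + 115 = (1 + (-2 + 2))²*(-96) + 115 = (1 + 0)²*(-96) + 115 = 1²*(-96) + 115 = 1*(-96) + 115 = -96 + 115 = 19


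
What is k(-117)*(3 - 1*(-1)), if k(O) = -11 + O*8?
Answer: -3788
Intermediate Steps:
k(O) = -11 + 8*O
k(-117)*(3 - 1*(-1)) = (-11 + 8*(-117))*(3 - 1*(-1)) = (-11 - 936)*(3 + 1) = -947*4 = -3788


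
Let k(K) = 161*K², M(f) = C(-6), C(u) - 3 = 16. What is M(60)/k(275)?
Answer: 19/12175625 ≈ 1.5605e-6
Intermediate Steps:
C(u) = 19 (C(u) = 3 + 16 = 19)
M(f) = 19
M(60)/k(275) = 19/((161*275²)) = 19/((161*75625)) = 19/12175625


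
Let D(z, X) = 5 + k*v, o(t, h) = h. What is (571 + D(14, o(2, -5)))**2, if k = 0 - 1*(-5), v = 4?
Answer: 355216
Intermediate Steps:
k = 5 (k = 0 + 5 = 5)
D(z, X) = 25 (D(z, X) = 5 + 5*4 = 5 + 20 = 25)
(571 + D(14, o(2, -5)))**2 = (571 + 25)**2 = 596**2 = 355216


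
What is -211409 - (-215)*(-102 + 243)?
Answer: -181094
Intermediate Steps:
-211409 - (-215)*(-102 + 243) = -211409 - (-215)*141 = -211409 - 1*(-30315) = -211409 + 30315 = -181094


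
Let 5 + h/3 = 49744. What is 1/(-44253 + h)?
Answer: 1/104964 ≈ 9.5271e-6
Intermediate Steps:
h = 149217 (h = -15 + 3*49744 = -15 + 149232 = 149217)
1/(-44253 + h) = 1/(-44253 + 149217) = 1/104964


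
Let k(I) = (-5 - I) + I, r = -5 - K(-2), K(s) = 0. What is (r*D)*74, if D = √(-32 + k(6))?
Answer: -370*I*√37 ≈ -2250.6*I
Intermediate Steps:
r = -5 (r = -5 - 1*0 = -5 + 0 = -5)
k(I) = -5
D = I*√37 (D = √(-32 - 5) = √(-37) = I*√37 ≈ 6.0828*I)
(r*D)*74 = -5*I*√37*74 = -370*I*√37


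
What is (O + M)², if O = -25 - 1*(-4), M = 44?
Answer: 529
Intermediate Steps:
O = -21 (O = -25 + 4 = -21)
(O + M)² = (-21 + 44)² = 23² = 529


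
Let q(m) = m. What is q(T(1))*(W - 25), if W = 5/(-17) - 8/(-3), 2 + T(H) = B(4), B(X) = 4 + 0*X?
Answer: -2308/51 ≈ -45.255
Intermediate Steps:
B(X) = 4 (B(X) = 4 + 0 = 4)
T(H) = 2 (T(H) = -2 + 4 = 2)
W = 121/51 (W = 5*(-1/17) - 8*(-⅓) = -5/17 + 8/3 = 121/51 ≈ 2.3725)
q(T(1))*(W - 25) = 2*(121/51 - 25) = 2*(-1154/51) = -2308/51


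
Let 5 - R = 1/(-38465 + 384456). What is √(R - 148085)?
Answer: I*√17726623050100471/345991 ≈ 384.81*I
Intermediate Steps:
R = 1729954/345991 (R = 5 - 1/(-38465 + 384456) = 5 - 1/345991 = 1729954/345991 ≈ 5.0000)
√(R - 148085) = √(1729954/345991 - 148085) = √(-51234347281/345991) = I*√17726623050100471/345991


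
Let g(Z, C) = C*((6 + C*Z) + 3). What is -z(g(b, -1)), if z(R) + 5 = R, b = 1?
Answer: 13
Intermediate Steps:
g(Z, C) = C*(9 + C*Z)
z(R) = -5 + R
-z(g(b, -1)) = -(-5 - (9 - 1*1)) = -(-5 - (9 - 1)) = -(-5 - 1*8) = -(-5 - 8) = -1*(-13) = 13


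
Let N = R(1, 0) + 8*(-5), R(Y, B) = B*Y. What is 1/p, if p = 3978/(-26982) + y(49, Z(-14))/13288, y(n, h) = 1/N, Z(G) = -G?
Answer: -796748480/117467419 ≈ -6.7827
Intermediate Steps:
N = -40 (N = 0*1 + 8*(-5) = 0 - 40 = -40)
y(n, h) = -1/40 (y(n, h) = 1/(-40) = -1/40)
p = -117467419/796748480 (p = 3978/(-26982) - 1/40/13288 = 3978*(-1/26982) - 1/40*1/13288 = -221/1499 - 1/531520 = -117467419/796748480 ≈ -0.14743)
1/p = 1/(-117467419/796748480) = -796748480/117467419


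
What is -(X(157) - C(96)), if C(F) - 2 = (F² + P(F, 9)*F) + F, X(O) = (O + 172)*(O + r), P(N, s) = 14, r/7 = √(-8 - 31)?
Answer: -40995 - 2303*I*√39 ≈ -40995.0 - 14382.0*I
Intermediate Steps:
r = 7*I*√39 (r = 7*√(-8 - 31) = 7*√(-39) = 7*(I*√39) = 7*I*√39 ≈ 43.715*I)
X(O) = (172 + O)*(O + 7*I*√39) (X(O) = (O + 172)*(O + 7*I*√39) = (172 + O)*(O + 7*I*√39))
C(F) = 2 + F² + 15*F (C(F) = 2 + ((F² + 14*F) + F) = 2 + (F² + 15*F) = 2 + F² + 15*F)
-(X(157) - C(96)) = -((157² + 172*157 + 1204*I*√39 + 7*I*157*√39) - (2 + 96² + 15*96)) = -((24649 + 27004 + 1204*I*√39 + 1099*I*√39) - (2 + 9216 + 1440)) = -((51653 + 2303*I*√39) - 1*10658) = -((51653 + 2303*I*√39) - 10658) = -(40995 + 2303*I*√39) = -40995 - 2303*I*√39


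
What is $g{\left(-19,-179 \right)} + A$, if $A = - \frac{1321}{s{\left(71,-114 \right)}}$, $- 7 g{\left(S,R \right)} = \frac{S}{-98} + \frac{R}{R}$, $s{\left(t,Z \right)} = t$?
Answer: $- \frac{914513}{48706} \approx -18.776$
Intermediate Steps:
$g{\left(S,R \right)} = - \frac{1}{7} + \frac{S}{686}$ ($g{\left(S,R \right)} = - \frac{\frac{S}{-98} + \frac{R}{R}}{7} = - \frac{S \left(- \frac{1}{98}\right) + 1}{7} = - \frac{- \frac{S}{98} + 1}{7} = - \frac{1 - \frac{S}{98}}{7} = - \frac{1}{7} + \frac{S}{686}$)
$A = - \frac{1321}{71} \approx -18.606$
$g{\left(-19,-179 \right)} + A = \left(- \frac{1}{7} + \frac{1}{686} \left(-19\right)\right) - \frac{1321}{71} = \left(- \frac{1}{7} - \frac{19}{686}\right) - \frac{1321}{71} = - \frac{117}{686} - \frac{1321}{71} = - \frac{914513}{48706}$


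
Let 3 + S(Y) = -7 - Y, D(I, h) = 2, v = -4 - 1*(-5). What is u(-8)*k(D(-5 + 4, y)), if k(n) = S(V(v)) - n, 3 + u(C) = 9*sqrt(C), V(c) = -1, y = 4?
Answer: 33 - 198*I*sqrt(2) ≈ 33.0 - 280.01*I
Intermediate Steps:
v = 1 (v = -4 + 5 = 1)
u(C) = -3 + 9*sqrt(C)
S(Y) = -10 - Y (S(Y) = -3 + (-7 - Y) = -10 - Y)
k(n) = -9 - n (k(n) = (-10 - 1*(-1)) - n = (-10 + 1) - n = -9 - n)
u(-8)*k(D(-5 + 4, y)) = (-3 + 9*sqrt(-8))*(-9 - 1*2) = (-3 + 9*(2*I*sqrt(2)))*(-9 - 2) = (-3 + 18*I*sqrt(2))*(-11) = 33 - 198*I*sqrt(2)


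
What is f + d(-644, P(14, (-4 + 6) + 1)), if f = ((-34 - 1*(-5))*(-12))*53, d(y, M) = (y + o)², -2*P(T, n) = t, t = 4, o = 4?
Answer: 428044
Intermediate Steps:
P(T, n) = -2 (P(T, n) = -½*4 = -2)
d(y, M) = (4 + y)² (d(y, M) = (y + 4)² = (4 + y)²)
f = 18444 (f = ((-34 + 5)*(-12))*53 = -29*(-12)*53 = 348*53 = 18444)
f + d(-644, P(14, (-4 + 6) + 1)) = 18444 + (4 - 644)² = 18444 + (-640)² = 18444 + 409600 = 428044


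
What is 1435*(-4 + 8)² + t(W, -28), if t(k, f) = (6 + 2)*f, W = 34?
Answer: 22736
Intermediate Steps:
t(k, f) = 8*f
1435*(-4 + 8)² + t(W, -28) = 1435*(-4 + 8)² + 8*(-28) = 1435*4² - 224 = 1435*16 - 224 = 22960 - 224 = 22736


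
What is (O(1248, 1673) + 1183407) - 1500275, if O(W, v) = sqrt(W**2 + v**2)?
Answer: -316868 + sqrt(4356433) ≈ -3.1478e+5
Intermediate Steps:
(O(1248, 1673) + 1183407) - 1500275 = (sqrt(1248**2 + 1673**2) + 1183407) - 1500275 = (sqrt(1557504 + 2798929) + 1183407) - 1500275 = (sqrt(4356433) + 1183407) - 1500275 = (1183407 + sqrt(4356433)) - 1500275 = -316868 + sqrt(4356433)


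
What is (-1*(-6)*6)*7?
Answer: 252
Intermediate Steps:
(-1*(-6)*6)*7 = (6*6)*7 = 36*7 = 252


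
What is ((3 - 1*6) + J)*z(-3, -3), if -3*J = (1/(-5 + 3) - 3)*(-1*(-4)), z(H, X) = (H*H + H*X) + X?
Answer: 25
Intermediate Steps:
z(H, X) = X + H**2 + H*X (z(H, X) = (H**2 + H*X) + X = X + H**2 + H*X)
J = 14/3 (J = -(1/(-5 + 3) - 3)*(-1*(-4))/3 = -(1/(-2) - 3)*4/3 = -(-1/2 - 3)*4/3 = -(-7)*4/6 = -1/3*(-14) = 14/3 ≈ 4.6667)
((3 - 1*6) + J)*z(-3, -3) = ((3 - 1*6) + 14/3)*(-3 + (-3)**2 - 3*(-3)) = ((3 - 6) + 14/3)*(-3 + 9 + 9) = (-3 + 14/3)*15 = (5/3)*15 = 25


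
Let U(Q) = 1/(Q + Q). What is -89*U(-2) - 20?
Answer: 9/4 ≈ 2.2500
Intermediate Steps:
U(Q) = 1/(2*Q)
-89*U(-2) - 20 = -89/(2*(-2)) - 20 = -89*(-1)/(2*2) - 20 = -89*(-1/4) - 20 = 89/4 - 20 = 9/4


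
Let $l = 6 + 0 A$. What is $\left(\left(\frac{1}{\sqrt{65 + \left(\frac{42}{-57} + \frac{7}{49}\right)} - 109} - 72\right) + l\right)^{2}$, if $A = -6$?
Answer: $\frac{10762103582771759}{2469948562449} + \frac{207481118 \sqrt{1139278}}{2469948562449} \approx 4357.3$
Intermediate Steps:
$l = 6$ ($l = 6 + 0 \left(-6\right) = 6 + 0 = 6$)
$\left(\left(\frac{1}{\sqrt{65 + \left(\frac{42}{-57} + \frac{7}{49}\right)} - 109} - 72\right) + l\right)^{2} = \left(\left(\frac{1}{\sqrt{65 + \left(\frac{42}{-57} + \frac{7}{49}\right)} - 109} - 72\right) + 6\right)^{2} = \left(\left(\frac{1}{\sqrt{65 + \left(42 \left(- \frac{1}{57}\right) + 7 \cdot \frac{1}{49}\right)} - 109} - 72\right) + 6\right)^{2} = \left(\left(\frac{1}{\sqrt{65 + \left(- \frac{14}{19} + \frac{1}{7}\right)} - 109} - 72\right) + 6\right)^{2} = \left(\left(\frac{1}{\sqrt{65 - \frac{79}{133}} - 109} - 72\right) + 6\right)^{2} = \left(\left(\frac{1}{\sqrt{\frac{8566}{133}} - 109} - 72\right) + 6\right)^{2} = \left(\left(\frac{1}{\frac{\sqrt{1139278}}{133} - 109} - 72\right) + 6\right)^{2} = \left(\left(\frac{1}{-109 + \frac{\sqrt{1139278}}{133}} - 72\right) + 6\right)^{2} = \left(\left(-72 + \frac{1}{-109 + \frac{\sqrt{1139278}}{133}}\right) + 6\right)^{2} = \left(-66 + \frac{1}{-109 + \frac{\sqrt{1139278}}{133}}\right)^{2}$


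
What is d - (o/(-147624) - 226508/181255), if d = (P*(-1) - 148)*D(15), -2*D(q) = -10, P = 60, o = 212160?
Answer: -1156499940292/1114899505 ≈ -1037.3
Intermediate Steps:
D(q) = 5 (D(q) = -½*(-10) = 5)
d = -1040 (d = (60*(-1) - 148)*5 = (-60 - 148)*5 = -208*5 = -1040)
d - (o/(-147624) - 226508/181255) = -1040 - (212160/(-147624) - 226508/181255) = -1040 - (212160*(-1/147624) - 226508*1/181255) = -1040 - (-8840/6151 - 226508/181255) = -1040 - 1*(-2995544908/1114899505) = -1040 + 2995544908/1114899505 = -1156499940292/1114899505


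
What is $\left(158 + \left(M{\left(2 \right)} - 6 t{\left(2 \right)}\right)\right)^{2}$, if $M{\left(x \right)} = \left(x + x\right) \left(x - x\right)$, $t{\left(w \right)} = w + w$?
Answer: $17956$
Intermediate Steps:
$t{\left(w \right)} = 2 w$
$M{\left(x \right)} = 0$ ($M{\left(x \right)} = 2 x 0 = 0$)
$\left(158 + \left(M{\left(2 \right)} - 6 t{\left(2 \right)}\right)\right)^{2} = \left(158 + \left(0 - 6 \cdot 2 \cdot 2\right)\right)^{2} = \left(158 + \left(0 - 24\right)\right)^{2} = \left(158 - 24\right)^{2} = 134^{2} = 17956$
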